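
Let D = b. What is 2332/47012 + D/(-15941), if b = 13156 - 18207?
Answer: 68658006/187354573 ≈ 0.36646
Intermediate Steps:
b = -5051
D = -5051
2332/47012 + D/(-15941) = 2332/47012 - 5051/(-15941) = 2332*(1/47012) - 5051*(-1/15941) = 583/11753 + 5051/15941 = 68658006/187354573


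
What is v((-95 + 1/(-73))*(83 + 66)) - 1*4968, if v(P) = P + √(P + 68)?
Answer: -1396128/73 + 110*I*√6205/73 ≈ -19125.0 + 118.7*I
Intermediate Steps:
v(P) = P + √(68 + P)
v((-95 + 1/(-73))*(83 + 66)) - 1*4968 = ((-95 + 1/(-73))*(83 + 66) + √(68 + (-95 + 1/(-73))*(83 + 66))) - 1*4968 = ((-95 - 1/73)*149 + √(68 + (-95 - 1/73)*149)) - 4968 = (-6936/73*149 + √(68 - 6936/73*149)) - 4968 = (-1033464/73 + √(68 - 1033464/73)) - 4968 = (-1033464/73 + √(-1028500/73)) - 4968 = (-1033464/73 + 110*I*√6205/73) - 4968 = -1396128/73 + 110*I*√6205/73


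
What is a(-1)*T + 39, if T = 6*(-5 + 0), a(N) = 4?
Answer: -81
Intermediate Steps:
T = -30 (T = 6*(-5) = -30)
a(-1)*T + 39 = 4*(-30) + 39 = -120 + 39 = -81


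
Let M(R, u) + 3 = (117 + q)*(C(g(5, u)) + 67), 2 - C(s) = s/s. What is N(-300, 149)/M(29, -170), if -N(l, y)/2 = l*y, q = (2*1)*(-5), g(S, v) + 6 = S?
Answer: 89400/7273 ≈ 12.292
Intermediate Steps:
g(S, v) = -6 + S
q = -10 (q = 2*(-5) = -10)
C(s) = 1 (C(s) = 2 - s/s = 2 - 1*1 = 2 - 1 = 1)
M(R, u) = 7273 (M(R, u) = -3 + (117 - 10)*(1 + 67) = -3 + 107*68 = -3 + 7276 = 7273)
N(l, y) = -2*l*y
N(-300, 149)/M(29, -170) = -2*(-300)*149/7273 = 89400*(1/7273) = 89400/7273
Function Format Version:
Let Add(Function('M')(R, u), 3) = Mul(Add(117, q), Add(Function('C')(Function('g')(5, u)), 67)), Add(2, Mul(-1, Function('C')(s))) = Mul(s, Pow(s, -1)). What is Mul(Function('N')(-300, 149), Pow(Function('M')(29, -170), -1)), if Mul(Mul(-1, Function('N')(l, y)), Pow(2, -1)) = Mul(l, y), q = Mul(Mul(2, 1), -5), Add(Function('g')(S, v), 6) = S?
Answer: Rational(89400, 7273) ≈ 12.292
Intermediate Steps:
Function('g')(S, v) = Add(-6, S)
q = -10 (q = Mul(2, -5) = -10)
Function('C')(s) = 1 (Function('C')(s) = Add(2, Mul(-1, Mul(s, Pow(s, -1)))) = Add(2, Mul(-1, 1)) = Add(2, -1) = 1)
Function('M')(R, u) = 7273 (Function('M')(R, u) = Add(-3, Mul(Add(117, -10), Add(1, 67))) = Add(-3, Mul(107, 68)) = Add(-3, 7276) = 7273)
Function('N')(l, y) = Mul(-2, l, y) (Function('N')(l, y) = Mul(-2, Mul(l, y)) = Mul(-2, l, y))
Mul(Function('N')(-300, 149), Pow(Function('M')(29, -170), -1)) = Mul(Mul(-2, -300, 149), Pow(7273, -1)) = Mul(89400, Rational(1, 7273)) = Rational(89400, 7273)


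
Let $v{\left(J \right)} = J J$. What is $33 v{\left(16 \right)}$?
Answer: $8448$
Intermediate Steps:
$v{\left(J \right)} = J^{2}$
$33 v{\left(16 \right)} = 33 \cdot 16^{2} = 33 \cdot 256 = 8448$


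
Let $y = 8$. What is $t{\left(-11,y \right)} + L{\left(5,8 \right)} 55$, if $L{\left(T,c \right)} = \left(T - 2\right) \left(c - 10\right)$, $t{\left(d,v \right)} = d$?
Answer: $-341$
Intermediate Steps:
$L{\left(T,c \right)} = \left(-10 + c\right) \left(-2 + T\right)$ ($L{\left(T,c \right)} = \left(-2 + T\right) \left(-10 + c\right) = \left(-10 + c\right) \left(-2 + T\right)$)
$t{\left(-11,y \right)} + L{\left(5,8 \right)} 55 = -11 + \left(20 - 50 - 16 + 5 \cdot 8\right) 55 = -11 + \left(20 - 50 - 16 + 40\right) 55 = -11 - 330 = -341$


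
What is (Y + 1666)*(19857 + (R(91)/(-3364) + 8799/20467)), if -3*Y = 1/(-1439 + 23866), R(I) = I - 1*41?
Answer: 76624971372537867145/2316181661814 ≈ 3.3082e+7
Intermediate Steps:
R(I) = -41 + I (R(I) = I - 41 = -41 + I)
Y = -1/67281 (Y = -1/(3*(-1439 + 23866)) = -⅓/22427 = -⅓*1/22427 = -1/67281 ≈ -1.4863e-5)
(Y + 1666)*(19857 + (R(91)/(-3364) + 8799/20467)) = (-1/67281 + 1666)*(19857 + ((-41 + 91)/(-3364) + 8799/20467)) = 112090145*(19857 + (50*(-1/3364) + 8799*(1/20467)))/67281 = 112090145*(19857 + (-25/1682 + 8799/20467))/67281 = 112090145*(19857 + 14288243/34425494)/67281 = (112090145/67281)*(683601322601/34425494) = 76624971372537867145/2316181661814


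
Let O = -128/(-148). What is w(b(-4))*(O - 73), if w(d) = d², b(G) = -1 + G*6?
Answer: -1668125/37 ≈ -45084.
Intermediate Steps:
b(G) = -1 + 6*G
O = 32/37 (O = -128*(-1/148) = 32/37 ≈ 0.86486)
w(b(-4))*(O - 73) = (-1 + 6*(-4))²*(32/37 - 73) = (-1 - 24)²*(-2669/37) = (-25)²*(-2669/37) = 625*(-2669/37) = -1668125/37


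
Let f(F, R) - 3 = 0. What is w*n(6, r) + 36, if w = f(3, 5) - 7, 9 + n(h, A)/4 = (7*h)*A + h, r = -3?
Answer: 2100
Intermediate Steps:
n(h, A) = -36 + 4*h + 28*A*h (n(h, A) = -36 + 4*((7*h)*A + h) = -36 + 4*(7*A*h + h) = -36 + 4*(h + 7*A*h) = -36 + (4*h + 28*A*h) = -36 + 4*h + 28*A*h)
f(F, R) = 3 (f(F, R) = 3 + 0 = 3)
w = -4 (w = 3 - 7 = -4)
w*n(6, r) + 36 = -4*(-36 + 4*6 + 28*(-3)*6) + 36 = -4*(-36 + 24 - 504) + 36 = -4*(-516) + 36 = 2064 + 36 = 2100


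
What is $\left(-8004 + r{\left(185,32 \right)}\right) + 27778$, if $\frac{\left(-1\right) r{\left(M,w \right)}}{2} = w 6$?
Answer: $19390$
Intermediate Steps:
$r{\left(M,w \right)} = - 12 w$ ($r{\left(M,w \right)} = - 2 w 6 = - 2 \cdot 6 w = - 12 w$)
$\left(-8004 + r{\left(185,32 \right)}\right) + 27778 = \left(-8004 - 384\right) + 27778 = -8388 + 27778 = 19390$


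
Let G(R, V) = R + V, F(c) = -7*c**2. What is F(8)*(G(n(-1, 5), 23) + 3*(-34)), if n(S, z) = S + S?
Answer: 36288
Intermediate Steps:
n(S, z) = 2*S
F(8)*(G(n(-1, 5), 23) + 3*(-34)) = (-7*8**2)*((2*(-1) + 23) + 3*(-34)) = (-7*64)*((-2 + 23) - 102) = -448*(21 - 102) = -448*(-81) = 36288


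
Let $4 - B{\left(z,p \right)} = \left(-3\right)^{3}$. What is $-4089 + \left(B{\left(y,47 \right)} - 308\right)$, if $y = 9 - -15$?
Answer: $-4366$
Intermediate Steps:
$y = 24$ ($y = 9 + 15 = 24$)
$B{\left(z,p \right)} = 31$ ($B{\left(z,p \right)} = 4 - \left(-3\right)^{3} = 4 - -27 = 4 + 27 = 31$)
$-4089 + \left(B{\left(y,47 \right)} - 308\right) = -4089 + \left(31 - 308\right) = -4089 - 277 = -4366$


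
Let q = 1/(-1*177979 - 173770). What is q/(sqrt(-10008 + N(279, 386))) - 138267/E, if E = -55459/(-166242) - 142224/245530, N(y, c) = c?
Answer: 2821849602607710/5013376969 + I*sqrt(9622)/3384528878 ≈ 5.6286e+5 + 2.8982e-8*I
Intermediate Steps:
E = -5013376969/20408699130 (E = -55459*(-1/166242) - 142224*1/245530 = 55459/166242 - 71112/122765 = -5013376969/20408699130 ≈ -0.24565)
q = -1/351749 (q = 1/(-177979 - 173770) = 1/(-351749) = -1/351749 ≈ -2.8429e-6)
q/(sqrt(-10008 + N(279, 386))) - 138267/E = -1/(351749*sqrt(-10008 + 386)) - 138267/(-5013376969/20408699130) = -(-I*sqrt(9622)/9622)/351749 - 138267*(-20408699130/5013376969) = -(-I*sqrt(9622)/9622)/351749 + 2821849602607710/5013376969 = -(-1)*I*sqrt(9622)/3384528878 + 2821849602607710/5013376969 = I*sqrt(9622)/3384528878 + 2821849602607710/5013376969 = 2821849602607710/5013376969 + I*sqrt(9622)/3384528878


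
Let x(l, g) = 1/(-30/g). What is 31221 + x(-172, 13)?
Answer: 936617/30 ≈ 31221.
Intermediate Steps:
x(l, g) = -g/30
31221 + x(-172, 13) = 31221 - 1/30*13 = 31221 - 13/30 = 936617/30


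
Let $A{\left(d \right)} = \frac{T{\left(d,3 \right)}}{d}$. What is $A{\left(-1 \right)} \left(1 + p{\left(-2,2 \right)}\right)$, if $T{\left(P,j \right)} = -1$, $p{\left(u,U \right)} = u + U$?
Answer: $1$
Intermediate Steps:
$p{\left(u,U \right)} = U + u$
$A{\left(d \right)} = - \frac{1}{d}$
$A{\left(-1 \right)} \left(1 + p{\left(-2,2 \right)}\right) = - \frac{1}{-1} \left(1 + \left(2 - 2\right)\right) = \left(-1\right) \left(-1\right) \left(1 + 0\right) = 1 \cdot 1 = 1$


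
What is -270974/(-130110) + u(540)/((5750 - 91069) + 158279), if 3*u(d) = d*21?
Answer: 168850657/79106880 ≈ 2.1345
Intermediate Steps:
u(d) = 7*d (u(d) = (d*21)/3 = (21*d)/3 = 7*d)
-270974/(-130110) + u(540)/((5750 - 91069) + 158279) = -270974/(-130110) + (7*540)/((5750 - 91069) + 158279) = -270974*(-1/130110) + 3780/(-85319 + 158279) = 135487/65055 + 3780/72960 = 135487/65055 + 3780*(1/72960) = 135487/65055 + 63/1216 = 168850657/79106880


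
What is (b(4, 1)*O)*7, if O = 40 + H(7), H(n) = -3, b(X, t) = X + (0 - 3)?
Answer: 259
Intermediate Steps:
b(X, t) = -3 + X (b(X, t) = X - 3 = -3 + X)
O = 37 (O = 40 - 3 = 37)
(b(4, 1)*O)*7 = ((-3 + 4)*37)*7 = (1*37)*7 = 37*7 = 259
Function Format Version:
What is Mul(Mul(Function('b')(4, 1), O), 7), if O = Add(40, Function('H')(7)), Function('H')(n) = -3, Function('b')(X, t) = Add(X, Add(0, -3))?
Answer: 259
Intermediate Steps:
Function('b')(X, t) = Add(-3, X) (Function('b')(X, t) = Add(X, -3) = Add(-3, X))
O = 37 (O = Add(40, -3) = 37)
Mul(Mul(Function('b')(4, 1), O), 7) = Mul(Mul(Add(-3, 4), 37), 7) = Mul(Mul(1, 37), 7) = Mul(37, 7) = 259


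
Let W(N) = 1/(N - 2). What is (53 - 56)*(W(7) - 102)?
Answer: 1527/5 ≈ 305.40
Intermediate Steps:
W(N) = 1/(-2 + N)
(53 - 56)*(W(7) - 102) = (53 - 56)*(1/(-2 + 7) - 102) = -3*(1/5 - 102) = -3*(-509/5) = 1527/5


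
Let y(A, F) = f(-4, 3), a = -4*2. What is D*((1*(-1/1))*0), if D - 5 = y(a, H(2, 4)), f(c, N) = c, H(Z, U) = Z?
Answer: 0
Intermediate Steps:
a = -8
y(A, F) = -4
D = 1 (D = 5 - 4 = 1)
D*((1*(-1/1))*0) = 1*((1*(-1/1))*0) = 1*((1*(-1*1))*0) = 1*((1*(-1))*0) = 1*(-1*0) = 1*0 = 0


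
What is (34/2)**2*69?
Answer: 19941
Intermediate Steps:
(34/2)**2*69 = (34*(1/2))**2*69 = 17**2*69 = 289*69 = 19941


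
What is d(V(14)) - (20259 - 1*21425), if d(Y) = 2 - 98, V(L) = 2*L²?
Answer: 1070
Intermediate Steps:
d(Y) = -96
d(V(14)) - (20259 - 1*21425) = -96 - (20259 - 1*21425) = -96 - (20259 - 21425) = -96 - 1*(-1166) = -96 + 1166 = 1070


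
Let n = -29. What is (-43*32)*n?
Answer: 39904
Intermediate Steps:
(-43*32)*n = -43*32*(-29) = -1376*(-29) = 39904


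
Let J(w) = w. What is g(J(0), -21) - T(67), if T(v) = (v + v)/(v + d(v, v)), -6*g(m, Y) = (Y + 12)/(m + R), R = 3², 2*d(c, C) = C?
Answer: -7/6 ≈ -1.1667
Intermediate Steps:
d(c, C) = C/2
R = 9
g(m, Y) = -(12 + Y)/(6*(9 + m)) (g(m, Y) = -(Y + 12)/(6*(m + 9)) = -(12 + Y)/(6*(9 + m)))
T(v) = 4/3 (T(v) = (v + v)/(v + v/2) = (2*v)/((3*v/2)) = (2*v)*(2/(3*v)) = 4/3)
g(J(0), -21) - T(67) = (-12 - 1*(-21))/(6*(9 + 0)) - 1*4/3 = (⅙)*(-12 + 21)/9 - 4/3 = (⅙)*(⅑)*9 - 4/3 = ⅙ - 4/3 = -7/6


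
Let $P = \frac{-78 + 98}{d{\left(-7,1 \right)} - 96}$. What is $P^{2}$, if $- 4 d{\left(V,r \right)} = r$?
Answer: $\frac{256}{5929} \approx 0.043178$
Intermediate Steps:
$d{\left(V,r \right)} = - \frac{r}{4}$
$P = - \frac{16}{77}$ ($P = \frac{-78 + 98}{\left(- \frac{1}{4}\right) 1 - 96} = \frac{20}{- \frac{1}{4} - 96} = \frac{20}{- \frac{385}{4}} = 20 \left(- \frac{4}{385}\right) = - \frac{16}{77} \approx -0.20779$)
$P^{2} = \left(- \frac{16}{77}\right)^{2} = \frac{256}{5929}$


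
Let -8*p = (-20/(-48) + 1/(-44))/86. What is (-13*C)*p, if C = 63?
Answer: 3549/7568 ≈ 0.46895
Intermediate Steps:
p = -13/22704 (p = -(-20/(-48) + 1/(-44))/(8*86) = -(-20*(-1/48) + 1*(-1/44))/(8*86) = -(5/12 - 1/44)/(8*86) = -13/(264*86) = -⅛*13/2838 = -13/22704 ≈ -0.00057259)
(-13*C)*p = -13*63*(-13/22704) = -819*(-13/22704) = 3549/7568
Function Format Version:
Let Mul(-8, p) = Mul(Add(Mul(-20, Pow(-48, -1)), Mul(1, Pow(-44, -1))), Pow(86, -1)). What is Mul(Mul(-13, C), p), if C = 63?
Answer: Rational(3549, 7568) ≈ 0.46895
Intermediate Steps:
p = Rational(-13, 22704) (p = Mul(Rational(-1, 8), Mul(Add(Mul(-20, Pow(-48, -1)), Mul(1, Pow(-44, -1))), Pow(86, -1))) = Mul(Rational(-1, 8), Mul(Add(Mul(-20, Rational(-1, 48)), Mul(1, Rational(-1, 44))), Rational(1, 86))) = Mul(Rational(-1, 8), Mul(Add(Rational(5, 12), Rational(-1, 44)), Rational(1, 86))) = Mul(Rational(-1, 8), Mul(Rational(13, 33), Rational(1, 86))) = Mul(Rational(-1, 8), Rational(13, 2838)) = Rational(-13, 22704) ≈ -0.00057259)
Mul(Mul(-13, C), p) = Mul(Mul(-13, 63), Rational(-13, 22704)) = Mul(-819, Rational(-13, 22704)) = Rational(3549, 7568)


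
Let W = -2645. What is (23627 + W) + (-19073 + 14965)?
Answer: 16874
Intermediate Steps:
(23627 + W) + (-19073 + 14965) = (23627 - 2645) + (-19073 + 14965) = 20982 - 4108 = 16874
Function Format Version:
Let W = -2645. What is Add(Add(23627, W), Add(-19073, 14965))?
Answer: 16874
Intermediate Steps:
Add(Add(23627, W), Add(-19073, 14965)) = Add(Add(23627, -2645), Add(-19073, 14965)) = Add(20982, -4108) = 16874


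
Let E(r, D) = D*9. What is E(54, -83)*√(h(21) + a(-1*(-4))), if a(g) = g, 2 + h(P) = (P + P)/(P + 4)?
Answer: -1494*√23/5 ≈ -1433.0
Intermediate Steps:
h(P) = -2 + 2*P/(4 + P) (h(P) = -2 + (P + P)/(P + 4) = -2 + (2*P)/(4 + P) = -2 + 2*P/(4 + P))
E(r, D) = 9*D
E(54, -83)*√(h(21) + a(-1*(-4))) = (9*(-83))*√(-8/(4 + 21) - 1*(-4)) = -747*√(-8/25 + 4) = -1494*√23/5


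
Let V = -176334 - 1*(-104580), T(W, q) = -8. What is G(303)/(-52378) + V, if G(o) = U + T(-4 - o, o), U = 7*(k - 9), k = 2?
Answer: -3758330955/52378 ≈ -71754.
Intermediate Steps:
U = -49 (U = 7*(2 - 9) = 7*(-7) = -49)
G(o) = -57 (G(o) = -49 - 8 = -57)
V = -71754 (V = -176334 + 104580 = -71754)
G(303)/(-52378) + V = -57/(-52378) - 71754 = -57*(-1/52378) - 71754 = 57/52378 - 71754 = -3758330955/52378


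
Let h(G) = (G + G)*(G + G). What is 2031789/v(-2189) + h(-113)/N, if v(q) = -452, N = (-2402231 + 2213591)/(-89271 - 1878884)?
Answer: 563178030545/1065816 ≈ 5.2840e+5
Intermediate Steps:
N = 37728/393631 (N = -188640/(-1968155) = -188640*(-1/1968155) = 37728/393631 ≈ 0.095846)
h(G) = 4*G² (h(G) = (2*G)*(2*G) = 4*G²)
2031789/v(-2189) + h(-113)/N = 2031789/(-452) + (4*(-113)²)/(37728/393631) = 2031789*(-1/452) + (4*12769)*(393631/37728) = -2031789/452 + 51076*(393631/37728) = -2031789/452 + 5026274239/9432 = 563178030545/1065816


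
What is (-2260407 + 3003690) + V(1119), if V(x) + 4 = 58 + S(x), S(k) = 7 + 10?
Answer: 743354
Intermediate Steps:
S(k) = 17
V(x) = 71 (V(x) = -4 + (58 + 17) = -4 + 75 = 71)
(-2260407 + 3003690) + V(1119) = (-2260407 + 3003690) + 71 = 743283 + 71 = 743354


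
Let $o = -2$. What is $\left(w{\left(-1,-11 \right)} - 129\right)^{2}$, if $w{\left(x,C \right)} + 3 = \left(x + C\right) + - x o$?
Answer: $21316$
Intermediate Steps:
$w{\left(x,C \right)} = -3 + C + 3 x$ ($w{\left(x,C \right)} = -3 + \left(\left(x + C\right) + - x \left(-2\right)\right) = -3 + \left(\left(C + x\right) + 2 x\right) = -3 + \left(C + 3 x\right) = -3 + C + 3 x$)
$\left(w{\left(-1,-11 \right)} - 129\right)^{2} = \left(\left(-3 - 11 + 3 \left(-1\right)\right) - 129\right)^{2} = \left(\left(-3 - 11 - 3\right) - 129\right)^{2} = \left(-17 - 129\right)^{2} = \left(-146\right)^{2} = 21316$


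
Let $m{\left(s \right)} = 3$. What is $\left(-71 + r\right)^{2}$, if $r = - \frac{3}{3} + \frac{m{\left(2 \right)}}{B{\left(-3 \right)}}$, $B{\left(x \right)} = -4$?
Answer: $\frac{84681}{16} \approx 5292.6$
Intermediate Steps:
$r = - \frac{7}{4}$ ($r = - \frac{3}{3} + \frac{3}{-4} = \left(-3\right) \frac{1}{3} + 3 \left(- \frac{1}{4}\right) = -1 - \frac{3}{4} = - \frac{7}{4} \approx -1.75$)
$\left(-71 + r\right)^{2} = \left(-71 - \frac{7}{4}\right)^{2} = \left(- \frac{291}{4}\right)^{2} = \frac{84681}{16}$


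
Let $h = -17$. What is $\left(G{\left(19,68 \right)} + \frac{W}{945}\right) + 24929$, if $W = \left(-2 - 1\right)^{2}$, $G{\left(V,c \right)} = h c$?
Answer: $\frac{2496166}{105} \approx 23773.0$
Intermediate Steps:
$G{\left(V,c \right)} = - 17 c$
$W = 9$ ($W = \left(-3\right)^{2} = 9$)
$\left(G{\left(19,68 \right)} + \frac{W}{945}\right) + 24929 = \left(\left(-17\right) 68 + \frac{9}{945}\right) + 24929 = \left(-1156 + 9 \cdot \frac{1}{945}\right) + 24929 = \left(-1156 + \frac{1}{105}\right) + 24929 = - \frac{121379}{105} + 24929 = \frac{2496166}{105}$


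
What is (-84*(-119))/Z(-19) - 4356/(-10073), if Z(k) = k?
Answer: -100606944/191387 ≈ -525.67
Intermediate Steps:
(-84*(-119))/Z(-19) - 4356/(-10073) = -84*(-119)/(-19) - 4356/(-10073) = 9996*(-1/19) - 4356*(-1/10073) = -9996/19 + 4356/10073 = -100606944/191387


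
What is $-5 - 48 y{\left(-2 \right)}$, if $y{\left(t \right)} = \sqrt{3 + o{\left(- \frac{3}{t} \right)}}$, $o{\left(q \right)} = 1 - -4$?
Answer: $-5 - 96 \sqrt{2} \approx -140.76$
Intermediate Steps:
$o{\left(q \right)} = 5$ ($o{\left(q \right)} = 1 + 4 = 5$)
$y{\left(t \right)} = 2 \sqrt{2}$ ($y{\left(t \right)} = \sqrt{3 + 5} = \sqrt{8} = 2 \sqrt{2}$)
$-5 - 48 y{\left(-2 \right)} = -5 - 48 \cdot 2 \sqrt{2} = -5 - 96 \sqrt{2}$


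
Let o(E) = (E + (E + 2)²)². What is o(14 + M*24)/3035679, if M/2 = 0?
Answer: 24300/1011893 ≈ 0.024014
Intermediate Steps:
M = 0 (M = 2*0 = 0)
o(E) = (E + (2 + E)²)²
o(14 + M*24)/3035679 = ((14 + 0*24) + (2 + (14 + 0*24))²)²/3035679 = ((14 + 0) + (2 + (14 + 0))²)²*(1/3035679) = (14 + (2 + 14)²)²*(1/3035679) = (14 + 16²)²*(1/3035679) = (14 + 256)²*(1/3035679) = 270²*(1/3035679) = 72900*(1/3035679) = 24300/1011893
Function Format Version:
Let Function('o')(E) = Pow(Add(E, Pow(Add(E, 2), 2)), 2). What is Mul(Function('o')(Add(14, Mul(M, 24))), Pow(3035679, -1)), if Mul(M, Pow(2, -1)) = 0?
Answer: Rational(24300, 1011893) ≈ 0.024014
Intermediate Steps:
M = 0 (M = Mul(2, 0) = 0)
Function('o')(E) = Pow(Add(E, Pow(Add(2, E), 2)), 2)
Mul(Function('o')(Add(14, Mul(M, 24))), Pow(3035679, -1)) = Mul(Pow(Add(Add(14, Mul(0, 24)), Pow(Add(2, Add(14, Mul(0, 24))), 2)), 2), Pow(3035679, -1)) = Mul(Pow(Add(Add(14, 0), Pow(Add(2, Add(14, 0)), 2)), 2), Rational(1, 3035679)) = Mul(Pow(Add(14, Pow(Add(2, 14), 2)), 2), Rational(1, 3035679)) = Mul(Pow(Add(14, Pow(16, 2)), 2), Rational(1, 3035679)) = Mul(Pow(Add(14, 256), 2), Rational(1, 3035679)) = Mul(Pow(270, 2), Rational(1, 3035679)) = Mul(72900, Rational(1, 3035679)) = Rational(24300, 1011893)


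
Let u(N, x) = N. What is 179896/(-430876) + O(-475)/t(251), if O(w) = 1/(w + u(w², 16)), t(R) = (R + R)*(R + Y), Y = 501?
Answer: -3822566281226681/9155579162606400 ≈ -0.41751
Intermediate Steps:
t(R) = 2*R*(501 + R) (t(R) = (R + R)*(R + 501) = (2*R)*(501 + R) = 2*R*(501 + R))
O(w) = 1/(w + w²)
179896/(-430876) + O(-475)/t(251) = 179896/(-430876) + (1/((-475)*(1 - 475)))/((2*251*(501 + 251))) = 179896*(-1/430876) + (-1/475/(-474))/((2*251*752)) = -44974/107719 - 1/475*(-1/474)/377504 = -44974/107719 + (1/225150)*(1/377504) = -44974/107719 + 1/84995025600 = -3822566281226681/9155579162606400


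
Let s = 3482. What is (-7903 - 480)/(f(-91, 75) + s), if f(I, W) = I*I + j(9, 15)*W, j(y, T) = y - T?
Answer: -8383/11313 ≈ -0.74101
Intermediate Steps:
f(I, W) = I² - 6*W (f(I, W) = I*I + (9 - 1*15)*W = I² + (9 - 15)*W = I² - 6*W)
(-7903 - 480)/(f(-91, 75) + s) = (-7903 - 480)/(((-91)² - 6*75) + 3482) = -8383/((8281 - 450) + 3482) = -8383/(7831 + 3482) = -8383/11313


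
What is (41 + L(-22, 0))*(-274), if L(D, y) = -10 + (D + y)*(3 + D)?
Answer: -123026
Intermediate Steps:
L(D, y) = -10 + (3 + D)*(D + y)
(41 + L(-22, 0))*(-274) = (41 + (-10 + (-22)**2 + 3*(-22) + 3*0 - 22*0))*(-274) = (41 + (-10 + 484 - 66 + 0 + 0))*(-274) = (41 + 408)*(-274) = 449*(-274) = -123026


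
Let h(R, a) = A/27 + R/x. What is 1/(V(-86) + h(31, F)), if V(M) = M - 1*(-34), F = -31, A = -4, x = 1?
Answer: -27/571 ≈ -0.047285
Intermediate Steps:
h(R, a) = -4/27 + R (h(R, a) = -4/27 + R/1 = -4*1/27 + R*1 = -4/27 + R)
V(M) = 34 + M (V(M) = M + 34 = 34 + M)
1/(V(-86) + h(31, F)) = 1/((34 - 86) + (-4/27 + 31)) = 1/(-52 + 833/27) = 1/(-571/27) = -27/571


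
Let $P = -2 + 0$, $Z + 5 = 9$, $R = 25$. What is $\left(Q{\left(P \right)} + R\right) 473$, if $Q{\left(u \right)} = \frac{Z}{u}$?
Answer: $10879$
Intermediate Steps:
$Z = 4$ ($Z = -5 + 9 = 4$)
$P = -2$
$Q{\left(u \right)} = \frac{4}{u}$
$\left(Q{\left(P \right)} + R\right) 473 = \left(\frac{4}{-2} + 25\right) 473 = \left(4 \left(- \frac{1}{2}\right) + 25\right) 473 = \left(-2 + 25\right) 473 = 23 \cdot 473 = 10879$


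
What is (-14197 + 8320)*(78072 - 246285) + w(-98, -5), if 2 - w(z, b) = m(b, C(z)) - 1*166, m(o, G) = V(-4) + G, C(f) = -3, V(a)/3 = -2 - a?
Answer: 988587966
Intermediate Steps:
V(a) = -6 - 3*a (V(a) = 3*(-2 - a) = -6 - 3*a)
m(o, G) = 6 + G (m(o, G) = (-6 - 3*(-4)) + G = (-6 + 12) + G = 6 + G)
w(z, b) = 165 (w(z, b) = 2 - ((6 - 3) - 1*166) = 2 - (3 - 166) = 2 - 1*(-163) = 2 + 163 = 165)
(-14197 + 8320)*(78072 - 246285) + w(-98, -5) = (-14197 + 8320)*(78072 - 246285) + 165 = -5877*(-168213) + 165 = 988587801 + 165 = 988587966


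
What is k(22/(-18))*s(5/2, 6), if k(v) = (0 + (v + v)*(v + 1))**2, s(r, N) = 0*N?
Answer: 0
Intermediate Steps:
s(r, N) = 0
k(v) = 4*v**2*(1 + v)**2 (k(v) = (0 + (2*v)*(1 + v))**2 = (0 + 2*v*(1 + v))**2 = (2*v*(1 + v))**2 = 4*v**2*(1 + v)**2)
k(22/(-18))*s(5/2, 6) = (4*(22/(-18))**2*(1 + 22/(-18))**2)*0 = (4*(22*(-1/18))**2*(1 + 22*(-1/18))**2)*0 = (4*(-11/9)**2*(1 - 11/9)**2)*0 = (4*(121/81)*(-2/9)**2)*0 = (4*(121/81)*(4/81))*0 = (1936/6561)*0 = 0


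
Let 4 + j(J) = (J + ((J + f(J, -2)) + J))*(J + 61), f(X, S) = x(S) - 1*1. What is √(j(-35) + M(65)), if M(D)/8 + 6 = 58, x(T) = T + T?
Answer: 12*I*√17 ≈ 49.477*I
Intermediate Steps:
x(T) = 2*T
f(X, S) = -1 + 2*S (f(X, S) = 2*S - 1*1 = 2*S - 1 = -1 + 2*S)
M(D) = 416 (M(D) = -48 + 8*58 = -48 + 464 = 416)
j(J) = -4 + (-5 + 3*J)*(61 + J) (j(J) = -4 + (J + ((J + (-1 + 2*(-2))) + J))*(J + 61) = -4 + (J + ((J + (-1 - 4)) + J))*(61 + J) = -4 + (J + ((J - 5) + J))*(61 + J) = -4 + (J + ((-5 + J) + J))*(61 + J) = -4 + (J + (-5 + 2*J))*(61 + J) = -4 + (-5 + 3*J)*(61 + J))
√(j(-35) + M(65)) = √((-309 + 3*(-35)² + 178*(-35)) + 416) = √((-309 + 3*1225 - 6230) + 416) = √((-309 + 3675 - 6230) + 416) = √(-2864 + 416) = √(-2448) = 12*I*√17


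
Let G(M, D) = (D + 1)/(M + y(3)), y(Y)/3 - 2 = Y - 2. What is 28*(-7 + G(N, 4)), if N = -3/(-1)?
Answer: -553/3 ≈ -184.33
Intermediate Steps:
y(Y) = 3*Y (y(Y) = 6 + 3*(Y - 2) = 6 + 3*(-2 + Y) = 6 + (-6 + 3*Y) = 3*Y)
N = 3 (N = -3*(-1) = 3)
G(M, D) = (1 + D)/(9 + M) (G(M, D) = (D + 1)/(M + 3*3) = (1 + D)/(M + 9) = (1 + D)/(9 + M))
28*(-7 + G(N, 4)) = 28*(-7 + (1 + 4)/(9 + 3)) = 28*(-7 + 5/12) = 28*(-79/12) = -553/3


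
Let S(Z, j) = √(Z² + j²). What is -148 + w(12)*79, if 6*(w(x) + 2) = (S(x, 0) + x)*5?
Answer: 1274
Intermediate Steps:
w(x) = -2 + 5*x/6 + 5*√(x²)/6 (w(x) = -2 + ((√(x² + 0²) + x)*5)/6 = -2 + ((√(x² + 0) + x)*5)/6 = -2 + ((√(x²) + x)*5)/6 = -2 + ((x + √(x²))*5)/6 = -2 + (5*x + 5*√(x²))/6 = -2 + (5*x/6 + 5*√(x²)/6) = -2 + 5*x/6 + 5*√(x²)/6)
-148 + w(12)*79 = -148 + (-2 + (⅚)*12 + 5*√(12²)/6)*79 = -148 + (-2 + 10 + 5*√144/6)*79 = -148 + (-2 + 10 + (⅚)*12)*79 = -148 + (-2 + 10 + 10)*79 = -148 + 18*79 = -148 + 1422 = 1274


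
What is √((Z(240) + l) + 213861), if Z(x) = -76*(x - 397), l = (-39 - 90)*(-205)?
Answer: √252238 ≈ 502.23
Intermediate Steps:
l = 26445 (l = -129*(-205) = 26445)
Z(x) = 30172 - 76*x (Z(x) = -76*(-397 + x) = 30172 - 76*x)
√((Z(240) + l) + 213861) = √(((30172 - 76*240) + 26445) + 213861) = √(((30172 - 18240) + 26445) + 213861) = √((11932 + 26445) + 213861) = √(38377 + 213861) = √252238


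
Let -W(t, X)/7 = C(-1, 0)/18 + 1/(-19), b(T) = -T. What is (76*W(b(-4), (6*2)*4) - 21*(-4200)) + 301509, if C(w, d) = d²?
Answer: 389737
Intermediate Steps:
W(t, X) = 7/19 (W(t, X) = -7*(0²/18 + 1/(-19)) = -7*(0*(1/18) + 1*(-1/19)) = -7*(0 - 1/19) = -7*(-1/19) = 7/19)
(76*W(b(-4), (6*2)*4) - 21*(-4200)) + 301509 = (76*(7/19) - 21*(-4200)) + 301509 = (28 + 88200) + 301509 = 88228 + 301509 = 389737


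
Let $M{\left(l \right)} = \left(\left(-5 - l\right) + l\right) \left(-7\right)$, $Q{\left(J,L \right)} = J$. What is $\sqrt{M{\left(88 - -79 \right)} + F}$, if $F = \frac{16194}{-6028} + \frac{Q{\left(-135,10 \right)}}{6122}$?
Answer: $\frac{2 \sqrt{171783399469682}}{4612927} \approx 5.6826$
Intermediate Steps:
$M{\left(l \right)} = 35$ ($M{\left(l \right)} = \left(-5\right) \left(-7\right) = 35$)
$F = - \frac{12494181}{4612927}$ ($F = \frac{16194}{-6028} - \frac{135}{6122} = 16194 \left(- \frac{1}{6028}\right) - \frac{135}{6122} = - \frac{8097}{3014} - \frac{135}{6122} = - \frac{12494181}{4612927} \approx -2.7085$)
$\sqrt{M{\left(88 - -79 \right)} + F} = \sqrt{35 - \frac{12494181}{4612927}} = \sqrt{\frac{148958264}{4612927}} = \frac{2 \sqrt{171783399469682}}{4612927}$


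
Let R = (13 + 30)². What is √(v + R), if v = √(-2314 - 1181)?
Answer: √(1849 + I*√3495) ≈ 43.005 + 0.6873*I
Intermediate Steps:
v = I*√3495 (v = √(-3495) = I*√3495 ≈ 59.119*I)
R = 1849 (R = 43² = 1849)
√(v + R) = √(I*√3495 + 1849) = √(1849 + I*√3495)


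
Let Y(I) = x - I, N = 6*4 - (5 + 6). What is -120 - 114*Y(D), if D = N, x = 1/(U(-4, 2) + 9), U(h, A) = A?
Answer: 14868/11 ≈ 1351.6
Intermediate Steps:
x = 1/11 (x = 1/(2 + 9) = 1/11 ≈ 0.090909)
N = 13 (N = 24 - 1*11 = 24 - 11 = 13)
D = 13
Y(I) = 1/11 - I
-120 - 114*Y(D) = -120 - 114*(1/11 - 1*13) = -120 - 114*(1/11 - 13) = -120 - 114*(-142/11) = -120 + 16188/11 = 14868/11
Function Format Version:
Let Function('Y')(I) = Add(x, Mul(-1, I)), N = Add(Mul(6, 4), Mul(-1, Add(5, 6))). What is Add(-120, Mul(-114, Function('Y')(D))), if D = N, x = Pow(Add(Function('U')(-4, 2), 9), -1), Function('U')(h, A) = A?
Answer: Rational(14868, 11) ≈ 1351.6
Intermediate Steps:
x = Rational(1, 11) (x = Pow(Add(2, 9), -1) = Pow(11, -1) = Rational(1, 11) ≈ 0.090909)
N = 13 (N = Add(24, Mul(-1, 11)) = Add(24, -11) = 13)
D = 13
Function('Y')(I) = Add(Rational(1, 11), Mul(-1, I))
Add(-120, Mul(-114, Function('Y')(D))) = Add(-120, Mul(-114, Add(Rational(1, 11), Mul(-1, 13)))) = Add(-120, Mul(-114, Add(Rational(1, 11), -13))) = Add(-120, Mul(-114, Rational(-142, 11))) = Add(-120, Rational(16188, 11)) = Rational(14868, 11)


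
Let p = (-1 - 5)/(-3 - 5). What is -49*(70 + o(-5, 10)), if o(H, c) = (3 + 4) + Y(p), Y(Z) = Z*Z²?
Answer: -242795/64 ≈ -3793.7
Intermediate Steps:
p = ¾ (p = -6/(-8) = -6*(-⅛) = ¾ ≈ 0.75000)
Y(Z) = Z³
o(H, c) = 475/64 (o(H, c) = (3 + 4) + (¾)³ = 7 + 27/64 = 475/64)
-49*(70 + o(-5, 10)) = -49*(70 + 475/64) = -49*4955/64 = -242795/64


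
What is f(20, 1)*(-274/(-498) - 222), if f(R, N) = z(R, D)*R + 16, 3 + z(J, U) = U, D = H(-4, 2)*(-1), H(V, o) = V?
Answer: -661692/83 ≈ -7972.2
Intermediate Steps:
D = 4 (D = -4*(-1) = 4)
z(J, U) = -3 + U
f(R, N) = 16 + R (f(R, N) = (-3 + 4)*R + 16 = 1*R + 16 = R + 16 = 16 + R)
f(20, 1)*(-274/(-498) - 222) = (16 + 20)*(-274/(-498) - 222) = 36*(-274*(-1/498) - 222) = 36*(137/249 - 222) = 36*(-55141/249) = -661692/83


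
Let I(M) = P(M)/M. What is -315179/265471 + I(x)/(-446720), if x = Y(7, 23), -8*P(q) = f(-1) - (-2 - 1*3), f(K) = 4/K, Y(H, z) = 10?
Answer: -11263740764929/9487296409600 ≈ -1.1872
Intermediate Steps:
P(q) = -⅛ (P(q) = -(4/(-1) - (-2 - 1*3))/8 = -(4*(-1) - (-2 - 3))/8 = -(-4 - 1*(-5))/8 = -(-4 + 5)/8 = -⅛*1 = -⅛)
x = 10
I(M) = -1/(8*M)
-315179/265471 + I(x)/(-446720) = -315179/265471 - ⅛/10/(-446720) = -315179*1/265471 - ⅛*⅒*(-1/446720) = -315179/265471 - 1/80*(-1/446720) = -315179/265471 + 1/35737600 = -11263740764929/9487296409600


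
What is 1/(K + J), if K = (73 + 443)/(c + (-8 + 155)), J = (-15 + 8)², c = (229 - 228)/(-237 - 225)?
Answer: 67913/3566129 ≈ 0.019044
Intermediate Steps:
c = -1/462 (c = 1/(-462) = 1*(-1/462) = -1/462 ≈ -0.0021645)
J = 49 (J = (-7)² = 49)
K = 238392/67913 (K = (73 + 443)/(-1/462 + (-8 + 155)) = 516/(-1/462 + 147) = 516/(67913/462) = 516*(462/67913) = 238392/67913 ≈ 3.5103)
1/(K + J) = 1/(238392/67913 + 49) = 1/(3566129/67913) = 67913/3566129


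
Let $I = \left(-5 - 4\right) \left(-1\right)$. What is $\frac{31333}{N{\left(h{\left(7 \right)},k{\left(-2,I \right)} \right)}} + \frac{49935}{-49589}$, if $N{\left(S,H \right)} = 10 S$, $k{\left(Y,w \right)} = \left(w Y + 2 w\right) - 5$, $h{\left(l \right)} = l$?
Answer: $\frac{1550276687}{3471230} \approx 446.61$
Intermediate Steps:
$I = 9$ ($I = \left(-9\right) \left(-1\right) = 9$)
$k{\left(Y,w \right)} = -5 + 2 w + Y w$ ($k{\left(Y,w \right)} = \left(Y w + 2 w\right) - 5 = \left(2 w + Y w\right) - 5 = -5 + 2 w + Y w$)
$\frac{31333}{N{\left(h{\left(7 \right)},k{\left(-2,I \right)} \right)}} + \frac{49935}{-49589} = \frac{31333}{10 \cdot 7} + \frac{49935}{-49589} = \frac{31333}{70} + 49935 \left(- \frac{1}{49589}\right) = 31333 \cdot \frac{1}{70} - \frac{49935}{49589} = \frac{31333}{70} - \frac{49935}{49589} = \frac{1550276687}{3471230}$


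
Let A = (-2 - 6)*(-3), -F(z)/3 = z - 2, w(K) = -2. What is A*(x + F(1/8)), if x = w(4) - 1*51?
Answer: -1137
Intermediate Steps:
F(z) = 6 - 3*z (F(z) = -3*(z - 2) = -3*(-2 + z) = 6 - 3*z)
x = -53 (x = -2 - 1*51 = -2 - 51 = -53)
A = 24 (A = -8*(-3) = 24)
A*(x + F(1/8)) = 24*(-53 + (6 - 3/8)) = 24*(-53 + 45/8) = 24*(-379/8) = -1137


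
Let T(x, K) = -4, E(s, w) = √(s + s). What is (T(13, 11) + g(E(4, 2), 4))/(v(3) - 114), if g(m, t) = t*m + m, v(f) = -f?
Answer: 4/117 - 10*√2/117 ≈ -0.086685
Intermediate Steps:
E(s, w) = √2*√s (E(s, w) = √(2*s) = √2*√s)
g(m, t) = m + m*t (g(m, t) = m*t + m = m + m*t)
(T(13, 11) + g(E(4, 2), 4))/(v(3) - 114) = (-4 + (√2*√4)*(1 + 4))/(-1*3 - 114) = (-4 + (√2*2)*5)/(-3 - 114) = (-4 + (2*√2)*5)/(-117) = -(-4 + 10*√2)/117 = 4/117 - 10*√2/117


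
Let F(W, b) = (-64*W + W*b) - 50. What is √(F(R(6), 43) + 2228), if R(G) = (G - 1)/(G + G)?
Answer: √8677/2 ≈ 46.575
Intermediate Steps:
R(G) = (-1 + G)/(2*G) (R(G) = (-1 + G)/((2*G)) = (-1 + G)*(1/(2*G)) = (-1 + G)/(2*G))
F(W, b) = -50 - 64*W + W*b
√(F(R(6), 43) + 2228) = √((-50 - 32*(-1 + 6)/6 + ((½)*(-1 + 6)/6)*43) + 2228) = √((-50 - 32*5/6 + ((½)*(⅙)*5)*43) + 2228) = √((-50 - 64*5/12 + (5/12)*43) + 2228) = √((-50 - 80/3 + 215/12) + 2228) = √(-235/4 + 2228) = √(8677/4) = √8677/2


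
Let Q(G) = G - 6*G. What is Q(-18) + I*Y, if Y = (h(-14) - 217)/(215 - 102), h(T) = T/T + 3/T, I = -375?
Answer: 1277505/1582 ≈ 807.53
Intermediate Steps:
h(T) = 1 + 3/T
Y = -3027/1582 (Y = ((3 - 14)/(-14) - 217)/(215 - 102) = (-1/14*(-11) - 217)/113 = (11/14 - 217)*(1/113) = -3027/14*1/113 = -3027/1582 ≈ -1.9134)
Q(G) = -5*G
Q(-18) + I*Y = -5*(-18) - 375*(-3027/1582) = 90 + 1135125/1582 = 1277505/1582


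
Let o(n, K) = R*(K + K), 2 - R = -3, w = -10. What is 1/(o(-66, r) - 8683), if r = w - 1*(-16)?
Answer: -1/8623 ≈ -0.00011597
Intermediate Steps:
R = 5 (R = 2 - 1*(-3) = 2 + 3 = 5)
r = 6 (r = -10 - 1*(-16) = -10 + 16 = 6)
o(n, K) = 10*K (o(n, K) = 5*(K + K) = 5*(2*K) = 10*K)
1/(o(-66, r) - 8683) = 1/(10*6 - 8683) = 1/(60 - 8683) = 1/(-8623) = -1/8623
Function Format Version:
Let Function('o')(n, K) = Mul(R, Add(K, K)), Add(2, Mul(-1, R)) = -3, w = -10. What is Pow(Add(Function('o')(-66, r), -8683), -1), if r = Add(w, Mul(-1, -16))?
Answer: Rational(-1, 8623) ≈ -0.00011597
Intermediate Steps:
R = 5 (R = Add(2, Mul(-1, -3)) = Add(2, 3) = 5)
r = 6 (r = Add(-10, Mul(-1, -16)) = Add(-10, 16) = 6)
Function('o')(n, K) = Mul(10, K) (Function('o')(n, K) = Mul(5, Add(K, K)) = Mul(5, Mul(2, K)) = Mul(10, K))
Pow(Add(Function('o')(-66, r), -8683), -1) = Pow(Add(Mul(10, 6), -8683), -1) = Pow(Add(60, -8683), -1) = Pow(-8623, -1) = Rational(-1, 8623)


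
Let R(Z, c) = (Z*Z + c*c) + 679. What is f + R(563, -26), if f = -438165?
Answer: -119841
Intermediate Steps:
R(Z, c) = 679 + Z² + c² (R(Z, c) = (Z² + c²) + 679 = 679 + Z² + c²)
f + R(563, -26) = -438165 + (679 + 563² + (-26)²) = -438165 + (679 + 316969 + 676) = -438165 + 318324 = -119841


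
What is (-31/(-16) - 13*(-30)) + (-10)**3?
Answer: -9729/16 ≈ -608.06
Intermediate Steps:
(-31/(-16) - 13*(-30)) + (-10)**3 = (-31*(-1/16) + 390) - 1000 = (31/16 + 390) - 1000 = 6271/16 - 1000 = -9729/16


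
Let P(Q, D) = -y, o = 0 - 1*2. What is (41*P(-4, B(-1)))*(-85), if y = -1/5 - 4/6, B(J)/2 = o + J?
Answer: -9061/3 ≈ -3020.3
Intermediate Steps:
o = -2 (o = 0 - 2 = -2)
B(J) = -4 + 2*J (B(J) = 2*(-2 + J) = -4 + 2*J)
y = -13/15 (y = -1*⅕ - 4*⅙ = -⅕ - ⅔ = -13/15 ≈ -0.86667)
P(Q, D) = 13/15 (P(Q, D) = -1*(-13/15) = 13/15)
(41*P(-4, B(-1)))*(-85) = (41*(13/15))*(-85) = (533/15)*(-85) = -9061/3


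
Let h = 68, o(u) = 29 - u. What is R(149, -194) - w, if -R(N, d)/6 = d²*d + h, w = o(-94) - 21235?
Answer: 43829008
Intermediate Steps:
w = -21112 (w = (29 - 1*(-94)) - 21235 = (29 + 94) - 21235 = 123 - 21235 = -21112)
R(N, d) = -408 - 6*d³ (R(N, d) = -6*(d²*d + 68) = -6*(d³ + 68) = -6*(68 + d³) = -408 - 6*d³)
R(149, -194) - w = (-408 - 6*(-194)³) - 1*(-21112) = (-408 - 6*(-7301384)) + 21112 = (-408 + 43808304) + 21112 = 43807896 + 21112 = 43829008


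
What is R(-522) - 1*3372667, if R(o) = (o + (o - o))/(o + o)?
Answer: -6745333/2 ≈ -3.3727e+6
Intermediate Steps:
R(o) = 1/2 (R(o) = (o + 0)/((2*o)) = o*(1/(2*o)) = 1/2)
R(-522) - 1*3372667 = 1/2 - 1*3372667 = 1/2 - 3372667 = -6745333/2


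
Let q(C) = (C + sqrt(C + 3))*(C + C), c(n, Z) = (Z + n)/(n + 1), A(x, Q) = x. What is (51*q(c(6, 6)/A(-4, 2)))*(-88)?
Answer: -80784/49 + 80784*sqrt(14)/49 ≈ 4520.0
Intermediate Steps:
c(n, Z) = (Z + n)/(1 + n)
q(C) = 2*C*(C + sqrt(3 + C)) (q(C) = (C + sqrt(3 + C))*(2*C) = 2*C*(C + sqrt(3 + C)))
(51*q(c(6, 6)/A(-4, 2)))*(-88) = (51*(2*(((6 + 6)/(1 + 6))/(-4))*(((6 + 6)/(1 + 6))/(-4) + sqrt(3 + ((6 + 6)/(1 + 6))/(-4)))))*(-88) = (51*(2*((12/7)*(-1/4))*((12/7)*(-1/4) + sqrt(3 + (12/7)*(-1/4)))))*(-88) = (51*(2*(-3/7)*(-3/7 + sqrt(3 - 3/7))))*(-88) = (51*(2*(-3/7)*(-3/7 + sqrt(18/7))))*(-88) = (51*(2*(-3/7)*(-3/7 + 3*sqrt(14)/7)))*(-88) = (51*(18/49 - 18*sqrt(14)/49))*(-88) = (918/49 - 918*sqrt(14)/49)*(-88) = -80784/49 + 80784*sqrt(14)/49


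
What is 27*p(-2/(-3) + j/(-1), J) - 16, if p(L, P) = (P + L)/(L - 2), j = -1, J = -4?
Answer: 173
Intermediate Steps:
p(L, P) = (L + P)/(-2 + L)
27*p(-2/(-3) + j/(-1), J) - 16 = 27*(((-2/(-3) - 1/(-1)) - 4)/(-2 + (-2/(-3) - 1/(-1)))) - 16 = 27*(((-2*(-1/3) - 1*(-1)) - 4)/(-2 + (-2*(-1/3) - 1*(-1)))) - 16 = 27*(((2/3 + 1) - 4)/(-2 + (2/3 + 1))) - 16 = 27*((5/3 - 4)/(-2 + 5/3)) - 16 = 27*(-7/3/(-1/3)) - 16 = 27*(-3*(-7/3)) - 16 = 27*7 - 16 = 189 - 16 = 173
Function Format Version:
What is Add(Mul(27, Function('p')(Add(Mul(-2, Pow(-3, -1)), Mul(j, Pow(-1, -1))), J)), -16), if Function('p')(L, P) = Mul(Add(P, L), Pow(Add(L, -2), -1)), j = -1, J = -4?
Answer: 173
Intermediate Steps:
Function('p')(L, P) = Mul(Pow(Add(-2, L), -1), Add(L, P)) (Function('p')(L, P) = Mul(Add(L, P), Pow(Add(-2, L), -1)) = Mul(Pow(Add(-2, L), -1), Add(L, P)))
Add(Mul(27, Function('p')(Add(Mul(-2, Pow(-3, -1)), Mul(j, Pow(-1, -1))), J)), -16) = Add(Mul(27, Mul(Pow(Add(-2, Add(Mul(-2, Pow(-3, -1)), Mul(-1, Pow(-1, -1)))), -1), Add(Add(Mul(-2, Pow(-3, -1)), Mul(-1, Pow(-1, -1))), -4))), -16) = Add(Mul(27, Mul(Pow(Add(-2, Add(Mul(-2, Rational(-1, 3)), Mul(-1, -1))), -1), Add(Add(Mul(-2, Rational(-1, 3)), Mul(-1, -1)), -4))), -16) = Add(Mul(27, Mul(Pow(Add(-2, Add(Rational(2, 3), 1)), -1), Add(Add(Rational(2, 3), 1), -4))), -16) = Add(Mul(27, Mul(Pow(Add(-2, Rational(5, 3)), -1), Add(Rational(5, 3), -4))), -16) = Add(Mul(27, Mul(Pow(Rational(-1, 3), -1), Rational(-7, 3))), -16) = Add(Mul(27, Mul(-3, Rational(-7, 3))), -16) = Add(Mul(27, 7), -16) = Add(189, -16) = 173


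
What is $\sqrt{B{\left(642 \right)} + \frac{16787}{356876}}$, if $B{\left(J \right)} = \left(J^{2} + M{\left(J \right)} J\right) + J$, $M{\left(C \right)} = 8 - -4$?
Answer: $\frac{\sqrt{13389090293319793}}{178438} \approx 648.47$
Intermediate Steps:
$M{\left(C \right)} = 12$ ($M{\left(C \right)} = 8 + 4 = 12$)
$B{\left(J \right)} = J^{2} + 13 J$ ($B{\left(J \right)} = \left(J^{2} + 12 J\right) + J = J^{2} + 13 J$)
$\sqrt{B{\left(642 \right)} + \frac{16787}{356876}} = \sqrt{642 \left(13 + 642\right) + \frac{16787}{356876}} = \sqrt{642 \cdot 655 + 16787 \cdot \frac{1}{356876}} = \sqrt{420510 + \frac{16787}{356876}} = \sqrt{\frac{150069943547}{356876}} = \frac{\sqrt{13389090293319793}}{178438}$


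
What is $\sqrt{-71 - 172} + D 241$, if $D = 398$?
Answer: $95918 + 9 i \sqrt{3} \approx 95918.0 + 15.588 i$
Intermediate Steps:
$\sqrt{-71 - 172} + D 241 = \sqrt{-71 - 172} + 398 \cdot 241 = \sqrt{-243} + 95918 = 9 i \sqrt{3} + 95918 = 95918 + 9 i \sqrt{3}$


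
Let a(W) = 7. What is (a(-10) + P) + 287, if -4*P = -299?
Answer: 1475/4 ≈ 368.75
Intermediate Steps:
P = 299/4 (P = -1/4*(-299) = 299/4 ≈ 74.750)
(a(-10) + P) + 287 = (7 + 299/4) + 287 = 327/4 + 287 = 1475/4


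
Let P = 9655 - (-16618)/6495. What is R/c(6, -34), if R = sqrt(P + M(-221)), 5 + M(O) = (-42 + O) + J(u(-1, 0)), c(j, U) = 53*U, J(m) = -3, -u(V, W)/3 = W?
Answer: -sqrt(395972208510)/11703990 ≈ -0.053765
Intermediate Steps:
u(V, W) = -3*W
P = 62725843/6495 (P = 9655 - (-16618)/6495 = 9655 - 1*(-16618/6495) = 9655 + 16618/6495 = 62725843/6495 ≈ 9657.6)
M(O) = -50 + O (M(O) = -5 + ((-42 + O) - 3) = -5 + (-45 + O) = -50 + O)
R = sqrt(395972208510)/6495 (R = sqrt(62725843/6495 + (-50 - 221)) = sqrt(62725843/6495 - 271) = sqrt(60965698/6495) = sqrt(395972208510)/6495 ≈ 96.884)
R/c(6, -34) = (sqrt(395972208510)/6495)/((53*(-34))) = (sqrt(395972208510)/6495)/(-1802) = (sqrt(395972208510)/6495)*(-1/1802) = -sqrt(395972208510)/11703990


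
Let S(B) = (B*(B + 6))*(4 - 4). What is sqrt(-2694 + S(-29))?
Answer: I*sqrt(2694) ≈ 51.904*I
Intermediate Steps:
S(B) = 0 (S(B) = (B*(6 + B))*0 = 0)
sqrt(-2694 + S(-29)) = sqrt(-2694 + 0) = sqrt(-2694) = I*sqrt(2694)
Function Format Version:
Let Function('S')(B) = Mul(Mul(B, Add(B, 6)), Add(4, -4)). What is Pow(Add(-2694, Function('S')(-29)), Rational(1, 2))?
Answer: Mul(I, Pow(2694, Rational(1, 2))) ≈ Mul(51.904, I)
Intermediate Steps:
Function('S')(B) = 0 (Function('S')(B) = Mul(Mul(B, Add(6, B)), 0) = 0)
Pow(Add(-2694, Function('S')(-29)), Rational(1, 2)) = Pow(Add(-2694, 0), Rational(1, 2)) = Pow(-2694, Rational(1, 2)) = Mul(I, Pow(2694, Rational(1, 2)))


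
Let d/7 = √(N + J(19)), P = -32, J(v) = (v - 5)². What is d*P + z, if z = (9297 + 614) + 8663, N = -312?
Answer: 18574 - 448*I*√29 ≈ 18574.0 - 2412.6*I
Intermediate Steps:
J(v) = (-5 + v)²
d = 14*I*√29 (d = 7*√(-312 + (-5 + 19)²) = 7*√(-312 + 14²) = 7*√(-312 + 196) = 7*√(-116) = 7*(2*I*√29) = 14*I*√29 ≈ 75.392*I)
z = 18574 (z = 9911 + 8663 = 18574)
d*P + z = (14*I*√29)*(-32) + 18574 = -448*I*√29 + 18574 = 18574 - 448*I*√29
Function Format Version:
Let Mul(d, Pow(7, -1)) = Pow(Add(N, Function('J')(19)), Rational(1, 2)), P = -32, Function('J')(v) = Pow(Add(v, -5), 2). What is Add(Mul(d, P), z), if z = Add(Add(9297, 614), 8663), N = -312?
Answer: Add(18574, Mul(-448, I, Pow(29, Rational(1, 2)))) ≈ Add(18574., Mul(-2412.6, I))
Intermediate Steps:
Function('J')(v) = Pow(Add(-5, v), 2)
d = Mul(14, I, Pow(29, Rational(1, 2))) (d = Mul(7, Pow(Add(-312, Pow(Add(-5, 19), 2)), Rational(1, 2))) = Mul(7, Pow(Add(-312, Pow(14, 2)), Rational(1, 2))) = Mul(7, Pow(Add(-312, 196), Rational(1, 2))) = Mul(7, Pow(-116, Rational(1, 2))) = Mul(7, Mul(2, I, Pow(29, Rational(1, 2)))) = Mul(14, I, Pow(29, Rational(1, 2))) ≈ Mul(75.392, I))
z = 18574 (z = Add(9911, 8663) = 18574)
Add(Mul(d, P), z) = Add(Mul(Mul(14, I, Pow(29, Rational(1, 2))), -32), 18574) = Add(Mul(-448, I, Pow(29, Rational(1, 2))), 18574) = Add(18574, Mul(-448, I, Pow(29, Rational(1, 2))))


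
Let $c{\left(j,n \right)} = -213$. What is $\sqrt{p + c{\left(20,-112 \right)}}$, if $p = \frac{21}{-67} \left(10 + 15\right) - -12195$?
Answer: $\frac{3 \sqrt{5972447}}{67} \approx 109.43$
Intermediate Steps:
$p = \frac{816540}{67}$ ($p = 21 \left(- \frac{1}{67}\right) 25 + 12195 = \left(- \frac{21}{67}\right) 25 + 12195 = - \frac{525}{67} + 12195 = \frac{816540}{67} \approx 12187.0$)
$\sqrt{p + c{\left(20,-112 \right)}} = \sqrt{\frac{816540}{67} - 213} = \sqrt{\frac{802269}{67}} = \frac{3 \sqrt{5972447}}{67}$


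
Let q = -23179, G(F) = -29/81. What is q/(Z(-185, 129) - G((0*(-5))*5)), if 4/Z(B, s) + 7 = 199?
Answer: -30039984/491 ≈ -61181.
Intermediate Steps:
G(F) = -29/81 (G(F) = -29*1/81 = -29/81)
Z(B, s) = 1/48 (Z(B, s) = 4/(-7 + 199) = 4/192 = 4*(1/192) = 1/48)
q/(Z(-185, 129) - G((0*(-5))*5)) = -23179/(1/48 - 1*(-29/81)) = -23179/(1/48 + 29/81) = -23179/491/1296 = -23179*1296/491 = -30039984/491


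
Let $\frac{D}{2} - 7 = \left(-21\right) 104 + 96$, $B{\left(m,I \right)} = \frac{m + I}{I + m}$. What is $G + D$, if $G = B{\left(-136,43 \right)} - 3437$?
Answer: $-7598$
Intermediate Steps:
$B{\left(m,I \right)} = 1$ ($B{\left(m,I \right)} = \frac{I + m}{I + m} = 1$)
$D = -4162$ ($D = 14 + 2 \left(\left(-21\right) 104 + 96\right) = 14 + 2 \left(-2184 + 96\right) = 14 + 2 \left(-2088\right) = 14 - 4176 = -4162$)
$G = -3436$ ($G = 1 - 3437 = -3436$)
$G + D = -3436 - 4162 = -7598$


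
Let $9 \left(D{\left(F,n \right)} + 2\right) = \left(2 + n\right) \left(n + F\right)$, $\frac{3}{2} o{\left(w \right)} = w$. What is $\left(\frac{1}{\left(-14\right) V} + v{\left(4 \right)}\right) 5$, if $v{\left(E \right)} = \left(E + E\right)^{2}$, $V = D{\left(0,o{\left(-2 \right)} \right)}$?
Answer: $\frac{152401}{476} \approx 320.17$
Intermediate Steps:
$o{\left(w \right)} = \frac{2 w}{3}$
$D{\left(F,n \right)} = -2 + \frac{\left(2 + n\right) \left(F + n\right)}{9}$ ($D{\left(F,n \right)} = -2 + \frac{\left(2 + n\right) \left(n + F\right)}{9} = -2 + \frac{\left(2 + n\right) \left(F + n\right)}{9}$)
$V = - \frac{170}{81}$ ($V = -2 + \frac{\left(\frac{2}{3} \left(-2\right)\right)^{2}}{9} + \frac{2}{9} \cdot 0 + \frac{2 \cdot \frac{2}{3} \left(-2\right)}{9} + \frac{1}{9} \cdot 0 \cdot \frac{2}{3} \left(-2\right) = -2 + \frac{\left(- \frac{4}{3}\right)^{2}}{9} + 0 + \frac{2}{9} \left(- \frac{4}{3}\right) + \frac{1}{9} \cdot 0 \left(- \frac{4}{3}\right) = -2 + \frac{1}{9} \cdot \frac{16}{9} + 0 - \frac{8}{27} + 0 = -2 + \frac{16}{81} + 0 - \frac{8}{27} + 0 = - \frac{170}{81} \approx -2.0988$)
$v{\left(E \right)} = 4 E^{2}$ ($v{\left(E \right)} = \left(2 E\right)^{2} = 4 E^{2}$)
$\left(\frac{1}{\left(-14\right) V} + v{\left(4 \right)}\right) 5 = \left(\frac{1}{\left(-14\right) \left(- \frac{170}{81}\right)} + 4 \cdot 4^{2}\right) 5 = \left(\left(- \frac{1}{14}\right) \left(- \frac{81}{170}\right) + 4 \cdot 16\right) 5 = \left(\frac{81}{2380} + 64\right) 5 = \frac{152401}{2380} \cdot 5 = \frac{152401}{476}$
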